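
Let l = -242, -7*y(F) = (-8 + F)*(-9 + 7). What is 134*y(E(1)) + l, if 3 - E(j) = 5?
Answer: -4374/7 ≈ -624.86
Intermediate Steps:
E(j) = -2 (E(j) = 3 - 1*5 = 3 - 5 = -2)
y(F) = -16/7 + 2*F/7 (y(F) = -(-8 + F)*(-9 + 7)/7 = -(-8 + F)*(-2)/7 = -(16 - 2*F)/7 = -16/7 + 2*F/7)
134*y(E(1)) + l = 134*(-16/7 + (2/7)*(-2)) - 242 = 134*(-16/7 - 4/7) - 242 = 134*(-20/7) - 242 = -2680/7 - 242 = -4374/7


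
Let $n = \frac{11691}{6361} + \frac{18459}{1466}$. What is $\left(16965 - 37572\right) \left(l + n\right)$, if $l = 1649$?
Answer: $- \frac{319652783188053}{9325226} \approx -3.4278 \cdot 10^{7}$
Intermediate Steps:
$n = \frac{134556705}{9325226}$ ($n = 11691 \cdot \frac{1}{6361} + 18459 \cdot \frac{1}{1466} = \frac{11691}{6361} + \frac{18459}{1466} = \frac{134556705}{9325226} \approx 14.429$)
$\left(16965 - 37572\right) \left(l + n\right) = \left(16965 - 37572\right) \left(1649 + \frac{134556705}{9325226}\right) = \left(-20607\right) \frac{15511854379}{9325226} = - \frac{319652783188053}{9325226}$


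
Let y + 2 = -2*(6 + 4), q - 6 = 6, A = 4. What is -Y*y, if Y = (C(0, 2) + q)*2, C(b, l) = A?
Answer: 704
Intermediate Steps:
q = 12 (q = 6 + 6 = 12)
C(b, l) = 4
Y = 32 (Y = (4 + 12)*2 = 16*2 = 32)
y = -22 (y = -2 - 2*(6 + 4) = -2 - 2*10 = -2 - 20 = -22)
-Y*y = -32*(-22) = -1*(-704) = 704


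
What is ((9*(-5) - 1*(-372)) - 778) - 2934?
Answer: -3385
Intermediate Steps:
((9*(-5) - 1*(-372)) - 778) - 2934 = ((-45 + 372) - 778) - 2934 = (327 - 778) - 2934 = -451 - 2934 = -3385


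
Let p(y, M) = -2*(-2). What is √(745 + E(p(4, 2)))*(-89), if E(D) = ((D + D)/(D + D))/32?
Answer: -267*√5298/8 ≈ -2429.3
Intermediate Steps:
p(y, M) = 4
E(D) = 1/32 (E(D) = ((2*D)/((2*D)))*(1/32) = ((2*D)*(1/(2*D)))*(1/32) = 1*(1/32) = 1/32)
√(745 + E(p(4, 2)))*(-89) = √(745 + 1/32)*(-89) = √(23841/32)*(-89) = (3*√5298/8)*(-89) = -267*√5298/8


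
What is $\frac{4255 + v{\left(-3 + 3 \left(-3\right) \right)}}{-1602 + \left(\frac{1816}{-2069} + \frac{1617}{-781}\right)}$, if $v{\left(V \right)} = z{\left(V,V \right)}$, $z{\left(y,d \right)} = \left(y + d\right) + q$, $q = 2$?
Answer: $- \frac{621823467}{235765277} \approx -2.6375$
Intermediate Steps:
$z{\left(y,d \right)} = 2 + d + y$ ($z{\left(y,d \right)} = \left(y + d\right) + 2 = \left(d + y\right) + 2 = 2 + d + y$)
$v{\left(V \right)} = 2 + 2 V$ ($v{\left(V \right)} = 2 + V + V = 2 + 2 V$)
$\frac{4255 + v{\left(-3 + 3 \left(-3\right) \right)}}{-1602 + \left(\frac{1816}{-2069} + \frac{1617}{-781}\right)} = \frac{4255 + \left(2 + 2 \left(-3 + 3 \left(-3\right)\right)\right)}{-1602 + \left(\frac{1816}{-2069} + \frac{1617}{-781}\right)} = \frac{4255 + \left(2 + 2 \left(-3 - 9\right)\right)}{-1602 + \left(1816 \left(- \frac{1}{2069}\right) + 1617 \left(- \frac{1}{781}\right)\right)} = \frac{4255 + \left(2 + 2 \left(-12\right)\right)}{-1602 - \frac{433079}{146899}} = \frac{4255 + \left(2 - 24\right)}{-1602 - \frac{433079}{146899}} = \frac{4255 - 22}{- \frac{235765277}{146899}} = 4233 \left(- \frac{146899}{235765277}\right) = - \frac{621823467}{235765277}$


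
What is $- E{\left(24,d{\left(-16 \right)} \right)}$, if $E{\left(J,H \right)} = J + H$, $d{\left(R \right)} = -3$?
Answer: $-21$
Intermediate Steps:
$E{\left(J,H \right)} = H + J$
$- E{\left(24,d{\left(-16 \right)} \right)} = - (-3 + 24) = \left(-1\right) 21 = -21$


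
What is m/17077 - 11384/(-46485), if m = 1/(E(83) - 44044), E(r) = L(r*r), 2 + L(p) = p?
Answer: 7223490486691/29496131187165 ≈ 0.24490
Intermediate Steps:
L(p) = -2 + p
E(r) = -2 + r² (E(r) = -2 + r*r = -2 + r²)
m = -1/37157 (m = 1/((-2 + 83²) - 44044) = 1/((-2 + 6889) - 44044) = 1/(6887 - 44044) = 1/(-37157) = -1/37157 ≈ -2.6913e-5)
m/17077 - 11384/(-46485) = -1/37157/17077 - 11384/(-46485) = -1/37157*1/17077 - 11384*(-1/46485) = -1/634530089 + 11384/46485 = 7223490486691/29496131187165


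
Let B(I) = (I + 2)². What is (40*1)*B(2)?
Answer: 640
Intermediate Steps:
B(I) = (2 + I)²
(40*1)*B(2) = (40*1)*(2 + 2)² = 40*4² = 40*16 = 640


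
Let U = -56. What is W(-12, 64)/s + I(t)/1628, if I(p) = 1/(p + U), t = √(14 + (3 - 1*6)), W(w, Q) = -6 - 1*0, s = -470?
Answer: 762467/59778125 - √11/5087500 ≈ 0.012754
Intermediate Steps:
W(w, Q) = -6 (W(w, Q) = -6 + 0 = -6)
t = √11 (t = √(14 + (3 - 6)) = √(14 - 3) = √11 ≈ 3.3166)
I(p) = 1/(-56 + p) (I(p) = 1/(p - 56) = 1/(-56 + p))
W(-12, 64)/s + I(t)/1628 = -6/(-470) + 1/(-56 + √11*1628) = -6*(-1/470) + (1/1628)/(-56 + √11) = 3/235 + 1/(1628*(-56 + √11))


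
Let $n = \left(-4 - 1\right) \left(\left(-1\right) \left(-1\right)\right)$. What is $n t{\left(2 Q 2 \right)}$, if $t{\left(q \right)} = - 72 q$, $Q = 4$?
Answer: $5760$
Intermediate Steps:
$n = -5$ ($n = \left(-5\right) 1 = -5$)
$n t{\left(2 Q 2 \right)} = - 5 \left(- 72 \cdot 2 \cdot 4 \cdot 2\right) = - 5 \left(- 72 \cdot 8 \cdot 2\right) = - 5 \left(\left(-72\right) 16\right) = \left(-5\right) \left(-1152\right) = 5760$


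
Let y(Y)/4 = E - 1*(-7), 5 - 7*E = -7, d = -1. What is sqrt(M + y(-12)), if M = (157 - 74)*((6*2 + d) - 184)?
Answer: 3*I*sqrt(77987)/7 ≈ 119.68*I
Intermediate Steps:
E = 12/7 (E = 5/7 - 1/7*(-7) = 5/7 + 1 = 12/7 ≈ 1.7143)
y(Y) = 244/7 (y(Y) = 4*(12/7 - 1*(-7)) = 4*(12/7 + 7) = 4*(61/7) = 244/7)
M = -14359 (M = (157 - 74)*((6*2 - 1) - 184) = 83*((12 - 1) - 184) = 83*(11 - 184) = 83*(-173) = -14359)
sqrt(M + y(-12)) = sqrt(-14359 + 244/7) = sqrt(-100269/7) = 3*I*sqrt(77987)/7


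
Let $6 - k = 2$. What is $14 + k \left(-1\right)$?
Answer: $10$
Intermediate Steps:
$k = 4$ ($k = 6 - 2 = 4$)
$14 + k \left(-1\right) = 14 + 4 \left(-1\right) = 14 - 4 = 10$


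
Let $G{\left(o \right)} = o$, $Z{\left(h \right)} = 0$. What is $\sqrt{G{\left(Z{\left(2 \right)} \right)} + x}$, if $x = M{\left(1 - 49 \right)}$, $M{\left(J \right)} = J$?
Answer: $4 i \sqrt{3} \approx 6.9282 i$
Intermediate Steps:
$x = -48$ ($x = 1 - 49 = -48$)
$\sqrt{G{\left(Z{\left(2 \right)} \right)} + x} = \sqrt{0 - 48} = \sqrt{-48} = 4 i \sqrt{3}$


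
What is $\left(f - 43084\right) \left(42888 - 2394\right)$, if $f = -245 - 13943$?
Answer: $-2319172368$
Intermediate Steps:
$f = -14188$
$\left(f - 43084\right) \left(42888 - 2394\right) = \left(-14188 - 43084\right) \left(42888 - 2394\right) = \left(-57272\right) 40494 = -2319172368$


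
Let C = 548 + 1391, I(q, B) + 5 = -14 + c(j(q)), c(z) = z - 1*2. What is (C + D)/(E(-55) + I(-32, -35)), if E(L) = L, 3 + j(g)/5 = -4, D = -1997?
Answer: 58/111 ≈ 0.52252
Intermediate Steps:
j(g) = -35 (j(g) = -15 + 5*(-4) = -15 - 20 = -35)
c(z) = -2 + z (c(z) = z - 2 = -2 + z)
I(q, B) = -56 (I(q, B) = -5 + (-14 + (-2 - 35)) = -5 + (-14 - 37) = -5 - 51 = -56)
C = 1939
(C + D)/(E(-55) + I(-32, -35)) = (1939 - 1997)/(-55 - 56) = -58/(-111) = -58*(-1/111) = 58/111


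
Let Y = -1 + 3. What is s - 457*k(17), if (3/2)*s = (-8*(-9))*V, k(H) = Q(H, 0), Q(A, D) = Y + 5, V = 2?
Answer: -3103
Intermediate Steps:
Y = 2
Q(A, D) = 7 (Q(A, D) = 2 + 5 = 7)
k(H) = 7
s = 96 (s = 2*(-8*(-9)*2)/3 = 2*(72*2)/3 = (2/3)*144 = 96)
s - 457*k(17) = 96 - 457*7 = 96 - 3199 = -3103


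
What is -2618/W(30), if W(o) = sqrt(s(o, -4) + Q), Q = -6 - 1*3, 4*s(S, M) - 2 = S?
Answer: 2618*I ≈ 2618.0*I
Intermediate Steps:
s(S, M) = 1/2 + S/4
Q = -9 (Q = -6 - 3 = -9)
W(o) = sqrt(-17/2 + o/4) (W(o) = sqrt((1/2 + o/4) - 9) = sqrt(-17/2 + o/4))
-2618/W(30) = -2618*2/sqrt(-34 + 30) = -2618*(-I) = -(-2618)*I = 2618*I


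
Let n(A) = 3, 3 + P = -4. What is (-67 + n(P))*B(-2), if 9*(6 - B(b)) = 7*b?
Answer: -4352/9 ≈ -483.56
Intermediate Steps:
B(b) = 6 - 7*b/9
P = -7 (P = -3 - 4 = -7)
(-67 + n(P))*B(-2) = (-67 + 3)*(6 - 7/9*(-2)) = -64*(6 + 14/9) = -64*68/9 = -4352/9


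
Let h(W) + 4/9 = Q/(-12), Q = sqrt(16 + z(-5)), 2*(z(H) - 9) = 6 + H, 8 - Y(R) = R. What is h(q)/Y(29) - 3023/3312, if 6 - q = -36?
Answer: -62011/69552 + sqrt(102)/504 ≈ -0.87154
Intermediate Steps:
Y(R) = 8 - R
z(H) = 12 + H/2 (z(H) = 9 + (6 + H)/2 = 9 + (3 + H/2) = 12 + H/2)
Q = sqrt(102)/2 (Q = sqrt(16 + (12 + (1/2)*(-5))) = sqrt(16 + (12 - 5/2)) = sqrt(16 + 19/2) = sqrt(51/2) = sqrt(102)/2 ≈ 5.0498)
q = 42 (q = 6 - 1*(-36) = 6 + 36 = 42)
h(W) = -4/9 - sqrt(102)/24 (h(W) = -4/9 + (sqrt(102)/2)/(-12) = -4/9 + (sqrt(102)/2)*(-1/12) = -4/9 - sqrt(102)/24)
h(q)/Y(29) - 3023/3312 = (-4/9 - sqrt(102)/24)/(8 - 1*29) - 3023/3312 = (-4/9 - sqrt(102)/24)/(8 - 29) - 3023*1/3312 = (-4/9 - sqrt(102)/24)/(-21) - 3023/3312 = (-4/9 - sqrt(102)/24)*(-1/21) - 3023/3312 = (4/189 + sqrt(102)/504) - 3023/3312 = -62011/69552 + sqrt(102)/504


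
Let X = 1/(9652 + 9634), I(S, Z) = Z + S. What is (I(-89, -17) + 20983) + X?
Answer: 402633823/19286 ≈ 20877.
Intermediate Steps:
I(S, Z) = S + Z
X = 1/19286 ≈ 5.1851e-5
(I(-89, -17) + 20983) + X = ((-89 - 17) + 20983) + 1/19286 = (-106 + 20983) + 1/19286 = 20877 + 1/19286 = 402633823/19286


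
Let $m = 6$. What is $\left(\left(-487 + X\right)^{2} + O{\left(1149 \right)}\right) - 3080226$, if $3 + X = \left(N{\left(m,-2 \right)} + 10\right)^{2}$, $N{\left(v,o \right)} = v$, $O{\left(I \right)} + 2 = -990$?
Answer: $-3026462$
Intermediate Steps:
$O{\left(I \right)} = -992$ ($O{\left(I \right)} = -2 - 990 = -992$)
$X = 253$ ($X = -3 + \left(6 + 10\right)^{2} = -3 + 16^{2} = -3 + 256 = 253$)
$\left(\left(-487 + X\right)^{2} + O{\left(1149 \right)}\right) - 3080226 = \left(\left(-487 + 253\right)^{2} - 992\right) - 3080226 = \left(\left(-234\right)^{2} - 992\right) - 3080226 = \left(54756 - 992\right) - 3080226 = 53764 - 3080226 = -3026462$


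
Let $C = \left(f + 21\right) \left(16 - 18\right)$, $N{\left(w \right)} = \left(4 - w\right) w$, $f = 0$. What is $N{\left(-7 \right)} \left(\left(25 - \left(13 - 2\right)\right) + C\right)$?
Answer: $2156$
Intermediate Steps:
$N{\left(w \right)} = w \left(4 - w\right)$
$C = -42$ ($C = \left(0 + 21\right) \left(16 - 18\right) = 21 \left(-2\right) = -42$)
$N{\left(-7 \right)} \left(\left(25 - \left(13 - 2\right)\right) + C\right) = - 7 \left(4 - -7\right) \left(\left(25 - \left(13 - 2\right)\right) - 42\right) = - 7 \left(4 + 7\right) \left(\left(25 - 11\right) - 42\right) = \left(-7\right) 11 \left(\left(25 - 11\right) - 42\right) = - 77 \left(14 - 42\right) = \left(-77\right) \left(-28\right) = 2156$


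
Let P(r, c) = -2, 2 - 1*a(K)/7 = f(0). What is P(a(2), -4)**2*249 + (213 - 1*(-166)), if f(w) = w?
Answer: 1375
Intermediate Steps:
a(K) = 14 (a(K) = 14 - 7*0 = 14 + 0 = 14)
P(a(2), -4)**2*249 + (213 - 1*(-166)) = (-2)**2*249 + (213 - 1*(-166)) = 4*249 + (213 + 166) = 996 + 379 = 1375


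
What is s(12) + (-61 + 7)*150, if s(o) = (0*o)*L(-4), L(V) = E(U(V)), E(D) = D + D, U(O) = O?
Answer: -8100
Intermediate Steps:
E(D) = 2*D
L(V) = 2*V
s(o) = 0 (s(o) = (0*o)*(2*(-4)) = 0*(-8) = 0)
s(12) + (-61 + 7)*150 = 0 + (-61 + 7)*150 = 0 - 54*150 = 0 - 8100 = -8100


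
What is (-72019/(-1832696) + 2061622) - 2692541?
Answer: -1156282655605/1832696 ≈ -6.3092e+5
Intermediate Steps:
(-72019/(-1832696) + 2061622) - 2692541 = (-72019*(-1/1832696) + 2061622) - 2692541 = (72019/1832696 + 2061622) - 2692541 = 3778326464931/1832696 - 2692541 = -1156282655605/1832696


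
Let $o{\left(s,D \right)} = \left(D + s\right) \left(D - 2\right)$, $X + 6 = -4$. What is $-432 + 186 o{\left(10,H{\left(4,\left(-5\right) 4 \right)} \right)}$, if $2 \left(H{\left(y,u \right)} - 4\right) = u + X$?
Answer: $1986$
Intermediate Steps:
$X = -10$ ($X = -6 - 4 = -10$)
$H{\left(y,u \right)} = -1 + \frac{u}{2}$ ($H{\left(y,u \right)} = 4 + \frac{u - 10}{2} = 4 + \frac{-10 + u}{2} = 4 + \left(-5 + \frac{u}{2}\right) = -1 + \frac{u}{2}$)
$o{\left(s,D \right)} = \left(-2 + D\right) \left(D + s\right)$ ($o{\left(s,D \right)} = \left(D + s\right) \left(-2 + D\right) = \left(-2 + D\right) \left(D + s\right)$)
$-432 + 186 o{\left(10,H{\left(4,\left(-5\right) 4 \right)} \right)} = -432 + 186 \left(\left(-1 + \frac{\left(-5\right) 4}{2}\right)^{2} - 2 \left(-1 + \frac{\left(-5\right) 4}{2}\right) - 20 + \left(-1 + \frac{\left(-5\right) 4}{2}\right) 10\right) = -432 + 186 \left(\left(-1 + \frac{1}{2} \left(-20\right)\right)^{2} - 2 \left(-1 + \frac{1}{2} \left(-20\right)\right) - 20 + \left(-1 + \frac{1}{2} \left(-20\right)\right) 10\right) = -432 + 186 \left(\left(-1 - 10\right)^{2} - 2 \left(-1 - 10\right) - 20 + \left(-1 - 10\right) 10\right) = -432 + 186 \left(\left(-11\right)^{2} - -22 - 20 - 110\right) = -432 + 186 \left(121 + 22 - 20 - 110\right) = -432 + 186 \cdot 13 = -432 + 2418 = 1986$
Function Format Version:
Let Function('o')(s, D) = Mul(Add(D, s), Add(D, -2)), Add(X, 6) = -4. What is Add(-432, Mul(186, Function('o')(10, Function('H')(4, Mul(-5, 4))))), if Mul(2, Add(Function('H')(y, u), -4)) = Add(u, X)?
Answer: 1986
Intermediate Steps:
X = -10 (X = Add(-6, -4) = -10)
Function('H')(y, u) = Add(-1, Mul(Rational(1, 2), u)) (Function('H')(y, u) = Add(4, Mul(Rational(1, 2), Add(u, -10))) = Add(4, Mul(Rational(1, 2), Add(-10, u))) = Add(4, Add(-5, Mul(Rational(1, 2), u))) = Add(-1, Mul(Rational(1, 2), u)))
Function('o')(s, D) = Mul(Add(-2, D), Add(D, s)) (Function('o')(s, D) = Mul(Add(D, s), Add(-2, D)) = Mul(Add(-2, D), Add(D, s)))
Add(-432, Mul(186, Function('o')(10, Function('H')(4, Mul(-5, 4))))) = Add(-432, Mul(186, Add(Pow(Add(-1, Mul(Rational(1, 2), Mul(-5, 4))), 2), Mul(-2, Add(-1, Mul(Rational(1, 2), Mul(-5, 4)))), Mul(-2, 10), Mul(Add(-1, Mul(Rational(1, 2), Mul(-5, 4))), 10)))) = Add(-432, Mul(186, Add(Pow(Add(-1, Mul(Rational(1, 2), -20)), 2), Mul(-2, Add(-1, Mul(Rational(1, 2), -20))), -20, Mul(Add(-1, Mul(Rational(1, 2), -20)), 10)))) = Add(-432, Mul(186, Add(Pow(Add(-1, -10), 2), Mul(-2, Add(-1, -10)), -20, Mul(Add(-1, -10), 10)))) = Add(-432, Mul(186, Add(Pow(-11, 2), Mul(-2, -11), -20, Mul(-11, 10)))) = Add(-432, Mul(186, Add(121, 22, -20, -110))) = Add(-432, Mul(186, 13)) = Add(-432, 2418) = 1986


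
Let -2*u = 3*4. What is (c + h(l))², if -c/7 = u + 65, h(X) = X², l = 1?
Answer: 169744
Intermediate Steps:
u = -6 (u = -3*4/2 = -½*12 = -6)
c = -413 (c = -7*(-6 + 65) = -7*59 = -413)
(c + h(l))² = (-413 + 1²)² = (-413 + 1)² = (-412)² = 169744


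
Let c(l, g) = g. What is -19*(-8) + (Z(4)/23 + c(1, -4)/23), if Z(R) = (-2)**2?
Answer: 152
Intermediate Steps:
Z(R) = 4
-19*(-8) + (Z(4)/23 + c(1, -4)/23) = -19*(-8) + (4/23 - 4/23) = 152 + (4*(1/23) - 4*1/23) = 152 + (4/23 - 4/23) = 152 + 0 = 152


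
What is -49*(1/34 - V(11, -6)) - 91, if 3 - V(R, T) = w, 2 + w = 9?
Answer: -9807/34 ≈ -288.44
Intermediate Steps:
w = 7 (w = -2 + 9 = 7)
V(R, T) = -4 (V(R, T) = 3 - 1*7 = 3 - 7 = -4)
-49*(1/34 - V(11, -6)) - 91 = -49*(1/34 - 1*(-4)) - 91 = -49*(1/34 + 4) - 91 = -49*137/34 - 91 = -6713/34 - 91 = -9807/34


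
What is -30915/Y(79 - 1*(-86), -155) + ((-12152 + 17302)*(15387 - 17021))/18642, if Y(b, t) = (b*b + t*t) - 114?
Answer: -215445435515/476638656 ≈ -452.01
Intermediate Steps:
Y(b, t) = -114 + b**2 + t**2 (Y(b, t) = (b**2 + t**2) - 114 = -114 + b**2 + t**2)
-30915/Y(79 - 1*(-86), -155) + ((-12152 + 17302)*(15387 - 17021))/18642 = -30915/(-114 + (79 - 1*(-86))**2 + (-155)**2) + ((-12152 + 17302)*(15387 - 17021))/18642 = -30915/(-114 + (79 + 86)**2 + 24025) + (5150*(-1634))*(1/18642) = -30915/(-114 + 165**2 + 24025) - 8415100*1/18642 = -30915/(-114 + 27225 + 24025) - 4207550/9321 = -30915/51136 - 4207550/9321 = -215445435515/476638656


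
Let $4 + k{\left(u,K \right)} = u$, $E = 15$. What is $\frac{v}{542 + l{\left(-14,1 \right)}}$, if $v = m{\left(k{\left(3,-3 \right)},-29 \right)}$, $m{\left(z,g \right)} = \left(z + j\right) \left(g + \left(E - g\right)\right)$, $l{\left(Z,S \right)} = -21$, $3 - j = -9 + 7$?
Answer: $\frac{60}{521} \approx 0.11516$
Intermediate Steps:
$j = 5$ ($j = 3 - \left(-9 + 7\right) = 3 - -2 = 3 + 2 = 5$)
$k{\left(u,K \right)} = -4 + u$
$m{\left(z,g \right)} = 75 + 15 z$ ($m{\left(z,g \right)} = \left(z + 5\right) \left(g - \left(-15 + g\right)\right) = \left(5 + z\right) 15 = 75 + 15 z$)
$v = 60$ ($v = 75 + 15 \left(-4 + 3\right) = 75 + 15 \left(-1\right) = 75 - 15 = 60$)
$\frac{v}{542 + l{\left(-14,1 \right)}} = \frac{1}{542 - 21} \cdot 60 = \frac{1}{521} \cdot 60 = \frac{60}{521}$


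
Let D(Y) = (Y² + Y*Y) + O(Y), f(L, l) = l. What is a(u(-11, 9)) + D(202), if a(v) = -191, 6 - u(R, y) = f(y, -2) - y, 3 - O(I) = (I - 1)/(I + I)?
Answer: 32893479/404 ≈ 81420.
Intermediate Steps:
O(I) = 3 - (-1 + I)/(2*I) (O(I) = 3 - (I - 1)/(I + I) = 3 - (-1 + I)/(2*I))
u(R, y) = 8 + y (u(R, y) = 6 - (-2 - y) = 6 + (2 + y) = 8 + y)
D(Y) = 2*Y² + (1 + 5*Y)/(2*Y) (D(Y) = (Y² + Y*Y) + (1 + 5*Y)/(2*Y) = (Y² + Y²) + (1 + 5*Y)/(2*Y) = 2*Y² + (1 + 5*Y)/(2*Y))
a(u(-11, 9)) + D(202) = -191 + (½)*(1 + 4*202³ + 5*202)/202 = -191 + (½)*(1/202)*(1 + 4*8242408 + 1010) = -191 + (½)*(1/202)*(1 + 32969632 + 1010) = -191 + (½)*(1/202)*32970643 = -191 + 32970643/404 = 32893479/404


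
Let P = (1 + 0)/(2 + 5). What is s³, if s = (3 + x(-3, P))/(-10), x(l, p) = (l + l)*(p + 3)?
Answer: 1367631/343000 ≈ 3.9873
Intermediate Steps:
P = ⅐ (P = 1/7 = 1*(⅐) = ⅐ ≈ 0.14286)
x(l, p) = 2*l*(3 + p) (x(l, p) = (2*l)*(3 + p) = 2*l*(3 + p))
s = 111/70 (s = (3 + 2*(-3)*(3 + ⅐))/(-10) = (3 + 2*(-3)*(22/7))*(-⅒) = (3 - 132/7)*(-⅒) = -111/7*(-⅒) = 111/70 ≈ 1.5857)
s³ = (111/70)³ = 1367631/343000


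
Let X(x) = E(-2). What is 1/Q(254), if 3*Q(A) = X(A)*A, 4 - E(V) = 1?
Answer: 1/254 ≈ 0.0039370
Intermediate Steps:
E(V) = 3 (E(V) = 4 - 1*1 = 4 - 1 = 3)
X(x) = 3
Q(A) = A (Q(A) = (3*A)/3 = A)
1/Q(254) = 1/254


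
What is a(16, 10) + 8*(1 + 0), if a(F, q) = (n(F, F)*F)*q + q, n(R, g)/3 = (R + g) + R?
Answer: 23058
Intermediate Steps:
n(R, g) = 3*g + 6*R (n(R, g) = 3*((R + g) + R) = 3*(g + 2*R) = 3*g + 6*R)
a(F, q) = q + 9*q*F² (a(F, q) = ((3*F + 6*F)*F)*q + q = ((9*F)*F)*q + q = (9*F²)*q + q = 9*q*F² + q = q + 9*q*F²)
a(16, 10) + 8*(1 + 0) = 10*(1 + 9*16²) + 8*(1 + 0) = 10*(1 + 9*256) + 8*1 = 10*(1 + 2304) + 8 = 10*2305 + 8 = 23050 + 8 = 23058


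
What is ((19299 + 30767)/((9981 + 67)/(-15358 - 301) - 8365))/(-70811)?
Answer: 783983494/9276069849813 ≈ 8.4517e-5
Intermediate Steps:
((19299 + 30767)/((9981 + 67)/(-15358 - 301) - 8365))/(-70811) = (50066/(10048/(-15659) - 8365))*(-1/70811) = (50066/(10048*(-1/15659) - 8365))*(-1/70811) = (50066/(-10048/15659 - 8365))*(-1/70811) = (50066/(-130997583/15659))*(-1/70811) = (50066*(-15659/130997583))*(-1/70811) = -783983494/130997583*(-1/70811) = 783983494/9276069849813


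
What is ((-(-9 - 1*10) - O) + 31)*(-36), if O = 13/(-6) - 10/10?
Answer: -1914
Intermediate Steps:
O = -19/6 (O = 13*(-⅙) - 10*⅒ = -13/6 - 1 = -19/6 ≈ -3.1667)
((-(-9 - 1*10) - O) + 31)*(-36) = ((-(-9 - 1*10) - 1*(-19/6)) + 31)*(-36) = ((-(-9 - 10) + 19/6) + 31)*(-36) = ((-1*(-19) + 19/6) + 31)*(-36) = ((19 + 19/6) + 31)*(-36) = (133/6 + 31)*(-36) = (319/6)*(-36) = -1914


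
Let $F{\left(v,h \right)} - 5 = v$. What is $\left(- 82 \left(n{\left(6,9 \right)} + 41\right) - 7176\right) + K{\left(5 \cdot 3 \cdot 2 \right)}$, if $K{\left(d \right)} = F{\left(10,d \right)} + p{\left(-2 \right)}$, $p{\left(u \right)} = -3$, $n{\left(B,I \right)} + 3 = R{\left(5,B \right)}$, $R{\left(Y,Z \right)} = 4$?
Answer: $-10608$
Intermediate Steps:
$n{\left(B,I \right)} = 1$ ($n{\left(B,I \right)} = -3 + 4 = 1$)
$F{\left(v,h \right)} = 5 + v$
$K{\left(d \right)} = 12$ ($K{\left(d \right)} = \left(5 + 10\right) - 3 = 15 - 3 = 12$)
$\left(- 82 \left(n{\left(6,9 \right)} + 41\right) - 7176\right) + K{\left(5 \cdot 3 \cdot 2 \right)} = \left(- 82 \left(1 + 41\right) - 7176\right) + 12 = \left(\left(-82\right) 42 - 7176\right) + 12 = \left(-3444 - 7176\right) + 12 = -10620 + 12 = -10608$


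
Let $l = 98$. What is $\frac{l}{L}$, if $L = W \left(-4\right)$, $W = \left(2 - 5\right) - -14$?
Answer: $- \frac{49}{22} \approx -2.2273$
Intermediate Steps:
$W = 11$ ($W = \left(2 - 5\right) + 14 = -3 + 14 = 11$)
$L = -44$ ($L = 11 \left(-4\right) = -44$)
$\frac{l}{L} = \frac{98}{-44} = 98 \left(- \frac{1}{44}\right) = - \frac{49}{22}$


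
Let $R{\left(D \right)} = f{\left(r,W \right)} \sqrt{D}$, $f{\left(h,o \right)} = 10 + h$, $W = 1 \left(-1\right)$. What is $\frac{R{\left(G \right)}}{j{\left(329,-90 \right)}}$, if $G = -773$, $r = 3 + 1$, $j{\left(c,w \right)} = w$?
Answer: $- \frac{7 i \sqrt{773}}{45} \approx - 4.3249 i$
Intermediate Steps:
$W = -1$
$r = 4$
$R{\left(D \right)} = 14 \sqrt{D}$ ($R{\left(D \right)} = \left(10 + 4\right) \sqrt{D} = 14 \sqrt{D}$)
$\frac{R{\left(G \right)}}{j{\left(329,-90 \right)}} = \frac{14 \sqrt{-773}}{-90} = 14 i \sqrt{773} \left(- \frac{1}{90}\right) = - \frac{7 i \sqrt{773}}{45}$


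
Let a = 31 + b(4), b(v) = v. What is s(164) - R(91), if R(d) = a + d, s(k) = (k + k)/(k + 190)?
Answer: -22138/177 ≈ -125.07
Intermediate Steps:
s(k) = 2*k/(190 + k) (s(k) = (2*k)/(190 + k) = 2*k/(190 + k))
a = 35 (a = 31 + 4 = 35)
R(d) = 35 + d
s(164) - R(91) = 2*164/(190 + 164) - (35 + 91) = 2*164/354 - 1*126 = 2*164*(1/354) - 126 = 164/177 - 126 = -22138/177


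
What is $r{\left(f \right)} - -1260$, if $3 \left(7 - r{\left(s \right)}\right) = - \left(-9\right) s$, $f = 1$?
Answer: $1264$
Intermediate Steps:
$r{\left(s \right)} = 7 - 3 s$ ($r{\left(s \right)} = 7 - \frac{\left(-1\right) \left(- 9 s\right)}{3} = 7 - \frac{9 s}{3} = 7 - 3 s$)
$r{\left(f \right)} - -1260 = \left(7 - 3\right) - -1260 = \left(7 - 3\right) + 1260 = 4 + 1260 = 1264$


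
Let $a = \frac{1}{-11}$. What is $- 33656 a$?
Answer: $\frac{33656}{11} \approx 3059.6$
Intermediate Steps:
$a = - \frac{1}{11} \approx -0.090909$
$- 33656 a = \left(-33656\right) \left(- \frac{1}{11}\right) = \frac{33656}{11}$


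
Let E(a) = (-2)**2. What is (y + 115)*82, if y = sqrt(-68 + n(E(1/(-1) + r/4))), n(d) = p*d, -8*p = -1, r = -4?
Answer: 9430 + 123*I*sqrt(30) ≈ 9430.0 + 673.7*I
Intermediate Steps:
p = 1/8 (p = -1/8*(-1) = 1/8 ≈ 0.12500)
E(a) = 4
n(d) = d/8
y = 3*I*sqrt(30)/2 (y = sqrt(-68 + (1/8)*4) = sqrt(-68 + 1/2) = sqrt(-135/2) = 3*I*sqrt(30)/2 ≈ 8.2158*I)
(y + 115)*82 = (3*I*sqrt(30)/2 + 115)*82 = (115 + 3*I*sqrt(30)/2)*82 = 9430 + 123*I*sqrt(30)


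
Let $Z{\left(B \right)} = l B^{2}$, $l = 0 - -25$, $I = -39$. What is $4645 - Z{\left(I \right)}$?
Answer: $-33380$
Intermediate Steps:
$l = 25$ ($l = 0 + 25 = 25$)
$Z{\left(B \right)} = 25 B^{2}$
$4645 - Z{\left(I \right)} = 4645 - 25 \left(-39\right)^{2} = 4645 - 25 \cdot 1521 = 4645 - 38025 = -33380$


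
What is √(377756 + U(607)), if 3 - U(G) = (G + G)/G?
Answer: 3*√41973 ≈ 614.62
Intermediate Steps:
U(G) = 1 (U(G) = 3 - (G + G)/G = 3 - 2*G/G = 3 - 1*2 = 3 - 2 = 1)
√(377756 + U(607)) = √(377756 + 1) = √377757 = 3*√41973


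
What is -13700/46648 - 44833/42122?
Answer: -166777574/122806691 ≈ -1.3580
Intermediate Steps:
-13700/46648 - 44833/42122 = -13700*1/46648 - 44833*1/42122 = -3425/11662 - 44833/42122 = -166777574/122806691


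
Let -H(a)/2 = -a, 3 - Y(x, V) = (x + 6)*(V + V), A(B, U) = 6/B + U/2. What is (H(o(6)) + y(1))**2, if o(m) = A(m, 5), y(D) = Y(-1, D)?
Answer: 0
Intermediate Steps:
A(B, U) = U/2 + 6/B (A(B, U) = 6/B + U*(1/2) = 6/B + U/2 = U/2 + 6/B)
Y(x, V) = 3 - 2*V*(6 + x) (Y(x, V) = 3 - (x + 6)*(V + V) = 3 - (6 + x)*2*V = 3 - 2*V*(6 + x))
y(D) = 3 - 10*D (y(D) = 3 - 12*D - 2*D*(-1) = 3 - 12*D + 2*D = 3 - 10*D)
o(m) = 5/2 + 6/m (o(m) = (1/2)*5 + 6/m = 5/2 + 6/m)
H(a) = 2*a (H(a) = -(-2)*a = 2*a)
(H(o(6)) + y(1))**2 = (2*(5/2 + 6/6) + (3 - 10*1))**2 = (2*(5/2 + 6*(1/6)) + (3 - 10))**2 = (2*(5/2 + 1) - 7)**2 = (2*(7/2) - 7)**2 = (7 - 7)**2 = 0**2 = 0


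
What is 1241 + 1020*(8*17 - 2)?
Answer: 137921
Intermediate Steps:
1241 + 1020*(8*17 - 2) = 1241 + 1020*(136 - 2) = 1241 + 1020*134 = 1241 + 136680 = 137921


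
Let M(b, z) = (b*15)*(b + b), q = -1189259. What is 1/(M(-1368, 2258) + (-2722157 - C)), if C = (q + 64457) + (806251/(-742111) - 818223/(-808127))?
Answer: 599719936097/32711942856528453529 ≈ 1.8333e-8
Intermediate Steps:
C = -674566227902690918/599719936097 (C = (-1189259 + 64457) + (806251/(-742111) - 818223/(-808127)) = -1124802 + (806251*(-1/742111) - 818223*(-1/808127)) = -1124802 + (-806251/742111 + 818223/808127) = -1124802 - 44340913124/599719936097 = -674566227902690918/599719936097 ≈ -1.1248e+6)
M(b, z) = 30*b**2 (M(b, z) = (15*b)*(2*b) = 30*b**2)
1/(M(-1368, 2258) + (-2722157 - C)) = 1/(30*(-1368)**2 + (-2722157 - 1*(-674566227902690918/599719936097))) = 1/(30*1871424 + (-2722157 + 674566227902690918/599719936097)) = 1/(56142720 - 957965594183310311/599719936097) = 1/(32711942856528453529/599719936097) = 599719936097/32711942856528453529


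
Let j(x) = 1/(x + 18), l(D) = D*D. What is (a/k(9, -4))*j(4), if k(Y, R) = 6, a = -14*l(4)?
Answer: -56/33 ≈ -1.6970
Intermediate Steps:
l(D) = D²
a = -224 (a = -14*4² = -14*16 = -224)
j(x) = 1/(18 + x)
(a/k(9, -4))*j(4) = (-224/6)/(18 + 4) = -224*⅙/22 = -112/3*1/22 = -56/33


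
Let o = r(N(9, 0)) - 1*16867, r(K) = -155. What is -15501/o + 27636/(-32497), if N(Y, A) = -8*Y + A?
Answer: 11105335/184387978 ≈ 0.060228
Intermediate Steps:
N(Y, A) = A - 8*Y
o = -17022 (o = -155 - 1*16867 = -155 - 16867 = -17022)
-15501/o + 27636/(-32497) = -15501/(-17022) + 27636/(-32497) = -15501*(-1/17022) + 27636*(-1/32497) = 5167/5674 - 27636/32497 = 11105335/184387978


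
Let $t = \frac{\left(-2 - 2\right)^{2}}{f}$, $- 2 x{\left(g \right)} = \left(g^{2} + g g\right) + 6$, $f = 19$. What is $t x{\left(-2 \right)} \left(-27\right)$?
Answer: $\frac{3024}{19} \approx 159.16$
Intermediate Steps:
$x{\left(g \right)} = -3 - g^{2}$ ($x{\left(g \right)} = - \frac{\left(g^{2} + g g\right) + 6}{2} = - \frac{\left(g^{2} + g^{2}\right) + 6}{2} = - \frac{2 g^{2} + 6}{2} = - \frac{6 + 2 g^{2}}{2} = -3 - g^{2}$)
$t = \frac{16}{19}$ ($t = \frac{\left(-2 - 2\right)^{2}}{19} = \left(-4\right)^{2} \cdot \frac{1}{19} = 16 \cdot \frac{1}{19} = \frac{16}{19} \approx 0.8421$)
$t x{\left(-2 \right)} \left(-27\right) = \frac{16 \left(-3 - \left(-2\right)^{2}\right)}{19} \left(-27\right) = \frac{16 \left(-3 - 4\right)}{19} \left(-27\right) = \frac{16}{19} \left(-7\right) \left(-27\right) = \left(- \frac{112}{19}\right) \left(-27\right) = \frac{3024}{19}$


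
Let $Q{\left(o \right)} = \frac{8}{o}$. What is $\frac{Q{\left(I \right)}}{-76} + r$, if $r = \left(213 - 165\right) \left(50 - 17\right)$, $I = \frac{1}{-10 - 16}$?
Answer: $\frac{30148}{19} \approx 1586.7$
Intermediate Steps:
$I = - \frac{1}{26}$ ($I = \frac{1}{-26} = - \frac{1}{26} \approx -0.038462$)
$r = 1584$ ($r = 48 \cdot 33 = 1584$)
$\frac{Q{\left(I \right)}}{-76} + r = \frac{8 \frac{1}{- \frac{1}{26}}}{-76} + 1584 = - \frac{8 \left(-26\right)}{76} + 1584 = \left(- \frac{1}{76}\right) \left(-208\right) + 1584 = \frac{52}{19} + 1584 = \frac{30148}{19}$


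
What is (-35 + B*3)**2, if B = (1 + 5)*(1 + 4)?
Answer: 3025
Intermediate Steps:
B = 30 (B = 6*5 = 30)
(-35 + B*3)**2 = (-35 + 30*3)**2 = (-35 + 90)**2 = 55**2 = 3025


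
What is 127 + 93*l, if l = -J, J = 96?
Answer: -8801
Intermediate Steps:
l = -96 (l = -1*96 = -96)
127 + 93*l = 127 + 93*(-96) = 127 - 8928 = -8801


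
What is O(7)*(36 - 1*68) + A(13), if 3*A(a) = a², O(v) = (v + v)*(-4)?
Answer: 5545/3 ≈ 1848.3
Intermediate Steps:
O(v) = -8*v (O(v) = (2*v)*(-4) = -8*v)
A(a) = a²/3
O(7)*(36 - 1*68) + A(13) = (-8*7)*(36 - 1*68) + (⅓)*13² = -56*(36 - 68) + (⅓)*169 = -56*(-32) + 169/3 = 1792 + 169/3 = 5545/3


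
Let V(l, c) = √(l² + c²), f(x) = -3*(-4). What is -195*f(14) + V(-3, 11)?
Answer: -2340 + √130 ≈ -2328.6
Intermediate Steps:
f(x) = 12
V(l, c) = √(c² + l²)
-195*f(14) + V(-3, 11) = -195*12 + √(11² + (-3)²) = -2340 + √(121 + 9) = -2340 + √130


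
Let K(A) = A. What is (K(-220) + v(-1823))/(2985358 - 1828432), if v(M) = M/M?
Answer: -73/385642 ≈ -0.00018929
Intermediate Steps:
v(M) = 1
(K(-220) + v(-1823))/(2985358 - 1828432) = (-220 + 1)/(2985358 - 1828432) = -219/1156926 = -219*1/1156926 = -73/385642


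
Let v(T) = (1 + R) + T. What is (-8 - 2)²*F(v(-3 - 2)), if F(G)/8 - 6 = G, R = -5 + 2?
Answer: -800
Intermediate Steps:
R = -3
v(T) = -2 + T (v(T) = (1 - 3) + T = -2 + T)
F(G) = 48 + 8*G
(-8 - 2)²*F(v(-3 - 2)) = (-8 - 2)²*(48 + 8*(-2 + (-3 - 2))) = (-10)²*(48 + 8*(-2 - 5)) = 100*(48 + 8*(-7)) = 100*(48 - 56) = 100*(-8) = -800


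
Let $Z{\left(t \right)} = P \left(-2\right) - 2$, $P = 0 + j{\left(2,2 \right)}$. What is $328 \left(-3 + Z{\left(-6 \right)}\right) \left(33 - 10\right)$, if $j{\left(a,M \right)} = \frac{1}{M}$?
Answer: $-45264$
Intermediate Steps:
$P = \frac{1}{2}$ ($P = 0 + \frac{1}{2} = \frac{1}{2} \approx 0.5$)
$Z{\left(t \right)} = -3$ ($Z{\left(t \right)} = \frac{1}{2} \left(-2\right) - 2 = -1 - 2 = -3$)
$328 \left(-3 + Z{\left(-6 \right)}\right) \left(33 - 10\right) = 328 \left(-3 - 3\right) \left(33 - 10\right) = 328 \left(\left(-6\right) 23\right) = 328 \left(-138\right) = -45264$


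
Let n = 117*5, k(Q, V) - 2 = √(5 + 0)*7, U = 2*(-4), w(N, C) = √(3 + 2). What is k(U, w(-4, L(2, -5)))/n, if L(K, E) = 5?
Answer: 2/585 + 7*√5/585 ≈ 0.030175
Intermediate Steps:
w(N, C) = √5
U = -8
k(Q, V) = 2 + 7*√5 (k(Q, V) = 2 + √(5 + 0)*7 = 2 + √5*7 = 2 + 7*√5)
n = 585
k(U, w(-4, L(2, -5)))/n = (2 + 7*√5)/585 = (2 + 7*√5)*(1/585) = 2/585 + 7*√5/585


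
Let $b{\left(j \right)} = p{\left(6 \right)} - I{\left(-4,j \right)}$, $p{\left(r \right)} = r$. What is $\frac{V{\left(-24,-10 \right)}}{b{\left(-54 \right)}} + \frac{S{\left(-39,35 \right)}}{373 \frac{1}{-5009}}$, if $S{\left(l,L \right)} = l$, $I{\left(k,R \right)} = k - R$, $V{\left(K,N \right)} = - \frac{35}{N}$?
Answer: $\frac{17188277}{32824} \approx 523.65$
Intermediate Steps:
$b{\left(j \right)} = 10 + j$ ($b{\left(j \right)} = 6 - \left(-4 - j\right) = 6 + \left(4 + j\right) = 10 + j$)
$\frac{V{\left(-24,-10 \right)}}{b{\left(-54 \right)}} + \frac{S{\left(-39,35 \right)}}{373 \frac{1}{-5009}} = \frac{\left(-35\right) \frac{1}{-10}}{10 - 54} - \frac{39}{373 \frac{1}{-5009}} = \frac{\left(-35\right) \left(- \frac{1}{10}\right)}{-44} - \frac{39}{373 \left(- \frac{1}{5009}\right)} = \frac{7}{2} \left(- \frac{1}{44}\right) - \frac{39}{- \frac{373}{5009}} = - \frac{7}{88} - - \frac{195351}{373} = - \frac{7}{88} + \frac{195351}{373} = \frac{17188277}{32824}$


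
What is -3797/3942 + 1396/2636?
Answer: -1126465/2597778 ≈ -0.43363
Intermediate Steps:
-3797/3942 + 1396/2636 = -3797*1/3942 + 1396*(1/2636) = -3797/3942 + 349/659 = -1126465/2597778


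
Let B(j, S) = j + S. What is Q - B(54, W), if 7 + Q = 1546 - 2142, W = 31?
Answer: -688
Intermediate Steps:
B(j, S) = S + j
Q = -603 (Q = -7 + (1546 - 2142) = -7 - 596 = -603)
Q - B(54, W) = -603 - (31 + 54) = -603 - 1*85 = -603 - 85 = -688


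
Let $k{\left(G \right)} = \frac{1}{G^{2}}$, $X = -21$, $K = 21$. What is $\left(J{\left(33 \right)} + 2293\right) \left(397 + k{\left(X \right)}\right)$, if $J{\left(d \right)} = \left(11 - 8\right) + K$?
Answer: $\frac{57950818}{63} \approx 9.1985 \cdot 10^{5}$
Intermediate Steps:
$J{\left(d \right)} = 24$ ($J{\left(d \right)} = \left(11 - 8\right) + 21 = 3 + 21 = 24$)
$k{\left(G \right)} = \frac{1}{G^{2}}$
$\left(J{\left(33 \right)} + 2293\right) \left(397 + k{\left(X \right)}\right) = \left(24 + 2293\right) \left(397 + \frac{1}{441}\right) = 2317 \left(397 + \frac{1}{441}\right) = 2317 \cdot \frac{175078}{441} = \frac{57950818}{63}$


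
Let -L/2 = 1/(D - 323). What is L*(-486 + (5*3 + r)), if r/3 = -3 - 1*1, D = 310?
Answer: -966/13 ≈ -74.308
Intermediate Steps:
L = 2/13 (L = -2/(310 - 323) = -2/(-13) = -2*(-1/13) = 2/13 ≈ 0.15385)
r = -12 (r = 3*(-3 - 1*1) = 3*(-3 - 1) = 3*(-4) = -12)
L*(-486 + (5*3 + r)) = 2*(-486 + (5*3 - 12))/13 = 2*(-486 + (15 - 12))/13 = 2*(-486 + 3)/13 = (2/13)*(-483) = -966/13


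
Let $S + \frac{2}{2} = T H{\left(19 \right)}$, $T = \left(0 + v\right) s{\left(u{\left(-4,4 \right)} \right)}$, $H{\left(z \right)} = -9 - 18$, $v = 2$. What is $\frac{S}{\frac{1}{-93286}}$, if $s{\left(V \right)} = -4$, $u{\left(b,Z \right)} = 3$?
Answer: $-20056490$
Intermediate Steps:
$H{\left(z \right)} = -27$ ($H{\left(z \right)} = -9 - 18 = -27$)
$T = -8$ ($T = \left(0 + 2\right) \left(-4\right) = 2 \left(-4\right) = -8$)
$S = 215$ ($S = -1 - -216 = -1 + 216 = 215$)
$\frac{S}{\frac{1}{-93286}} = \frac{215}{\frac{1}{-93286}} = \frac{215}{- \frac{1}{93286}} = 215 \left(-93286\right) = -20056490$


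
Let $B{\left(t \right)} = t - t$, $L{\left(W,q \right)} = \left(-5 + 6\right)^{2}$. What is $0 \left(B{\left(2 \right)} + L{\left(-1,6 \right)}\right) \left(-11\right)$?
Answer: $0$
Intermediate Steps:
$L{\left(W,q \right)} = 1$ ($L{\left(W,q \right)} = 1^{2} = 1$)
$B{\left(t \right)} = 0$
$0 \left(B{\left(2 \right)} + L{\left(-1,6 \right)}\right) \left(-11\right) = 0 \left(0 + 1\right) \left(-11\right) = 0 \cdot 1 \left(-11\right) = 0 \left(-11\right) = 0$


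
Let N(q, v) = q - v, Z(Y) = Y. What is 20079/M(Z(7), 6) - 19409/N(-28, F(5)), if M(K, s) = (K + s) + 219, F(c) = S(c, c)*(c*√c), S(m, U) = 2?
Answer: 32945825/16472 - 97045*√5/142 ≈ 471.95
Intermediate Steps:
F(c) = 2*c^(3/2) (F(c) = 2*(c*√c) = 2*c^(3/2))
M(K, s) = 219 + K + s
20079/M(Z(7), 6) - 19409/N(-28, F(5)) = 20079/(219 + 7 + 6) - 19409/(-28 - 2*5^(3/2)) = 20079/232 - 19409/(-28 - 2*5*√5) = 20079*(1/232) - 19409/(-28 - 10*√5) = 20079/232 - 19409/(-28 - 10*√5)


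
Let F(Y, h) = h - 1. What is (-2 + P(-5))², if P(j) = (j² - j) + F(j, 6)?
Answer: 1089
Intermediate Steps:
F(Y, h) = -1 + h
P(j) = 5 + j² - j (P(j) = (j² - j) + (-1 + 6) = (j² - j) + 5 = 5 + j² - j)
(-2 + P(-5))² = (-2 + (5 + (-5)² - 1*(-5)))² = (-2 + (5 + 25 + 5))² = (-2 + 35)² = 33² = 1089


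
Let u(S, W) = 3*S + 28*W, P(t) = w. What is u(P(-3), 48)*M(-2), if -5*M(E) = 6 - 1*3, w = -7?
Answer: -3969/5 ≈ -793.80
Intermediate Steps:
M(E) = -⅗ (M(E) = -(6 - 1*3)/5 = -(6 - 3)/5 = -⅕*3 = -⅗)
P(t) = -7
u(P(-3), 48)*M(-2) = (3*(-7) + 28*48)*(-⅗) = (-21 + 1344)*(-⅗) = 1323*(-⅗) = -3969/5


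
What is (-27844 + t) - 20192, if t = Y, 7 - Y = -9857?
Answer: -38172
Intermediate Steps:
Y = 9864 (Y = 7 - 1*(-9857) = 7 + 9857 = 9864)
t = 9864
(-27844 + t) - 20192 = (-27844 + 9864) - 20192 = -17980 - 20192 = -38172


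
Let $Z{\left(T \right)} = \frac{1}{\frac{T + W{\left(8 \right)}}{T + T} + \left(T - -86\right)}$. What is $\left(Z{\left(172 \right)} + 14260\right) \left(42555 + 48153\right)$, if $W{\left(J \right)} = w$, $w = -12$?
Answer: $\frac{7187959666782}{5557} \approx 1.2935 \cdot 10^{9}$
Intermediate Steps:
$W{\left(J \right)} = -12$
$Z{\left(T \right)} = \frac{1}{86 + T + \frac{-12 + T}{2 T}}$ ($Z{\left(T \right)} = \frac{1}{\frac{T - 12}{T + T} + \left(T - -86\right)} = \frac{1}{\frac{-12 + T}{2 T} + \left(T + 86\right)} = \frac{1}{\left(-12 + T\right) \frac{1}{2 T} + \left(86 + T\right)} = \frac{1}{\frac{-12 + T}{2 T} + \left(86 + T\right)} = \frac{1}{86 + T + \frac{-12 + T}{2 T}}$)
$\left(Z{\left(172 \right)} + 14260\right) \left(42555 + 48153\right) = \left(2 \cdot 172 \frac{1}{-12 + 2 \cdot 172^{2} + 173 \cdot 172} + 14260\right) \left(42555 + 48153\right) = \left(2 \cdot 172 \frac{1}{-12 + 2 \cdot 29584 + 29756} + 14260\right) 90708 = \left(2 \cdot 172 \frac{1}{-12 + 59168 + 29756} + 14260\right) 90708 = \left(2 \cdot 172 \cdot \frac{1}{88912} + 14260\right) 90708 = \left(\frac{43}{11114} + 14260\right) 90708 = \frac{158485683}{11114} \cdot 90708 = \frac{7187959666782}{5557}$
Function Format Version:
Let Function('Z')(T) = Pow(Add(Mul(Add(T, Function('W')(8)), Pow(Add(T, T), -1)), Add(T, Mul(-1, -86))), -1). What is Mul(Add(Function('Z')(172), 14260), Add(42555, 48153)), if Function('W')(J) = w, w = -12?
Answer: Rational(7187959666782, 5557) ≈ 1.2935e+9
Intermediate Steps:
Function('W')(J) = -12
Function('Z')(T) = Pow(Add(86, T, Mul(Rational(1, 2), Pow(T, -1), Add(-12, T))), -1) (Function('Z')(T) = Pow(Add(Mul(Add(T, -12), Pow(Add(T, T), -1)), Add(T, Mul(-1, -86))), -1) = Pow(Add(Mul(Add(-12, T), Pow(Mul(2, T), -1)), Add(T, 86)), -1) = Pow(Add(Mul(Add(-12, T), Mul(Rational(1, 2), Pow(T, -1))), Add(86, T)), -1) = Pow(Add(Mul(Rational(1, 2), Pow(T, -1), Add(-12, T)), Add(86, T)), -1) = Pow(Add(86, T, Mul(Rational(1, 2), Pow(T, -1), Add(-12, T))), -1))
Mul(Add(Function('Z')(172), 14260), Add(42555, 48153)) = Mul(Add(Mul(2, 172, Pow(Add(-12, Mul(2, Pow(172, 2)), Mul(173, 172)), -1)), 14260), Add(42555, 48153)) = Mul(Add(Mul(2, 172, Pow(Add(-12, Mul(2, 29584), 29756), -1)), 14260), 90708) = Mul(Add(Mul(2, 172, Pow(Add(-12, 59168, 29756), -1)), 14260), 90708) = Mul(Add(Mul(2, 172, Pow(88912, -1)), 14260), 90708) = Mul(Add(Mul(2, 172, Rational(1, 88912)), 14260), 90708) = Mul(Add(Rational(43, 11114), 14260), 90708) = Mul(Rational(158485683, 11114), 90708) = Rational(7187959666782, 5557)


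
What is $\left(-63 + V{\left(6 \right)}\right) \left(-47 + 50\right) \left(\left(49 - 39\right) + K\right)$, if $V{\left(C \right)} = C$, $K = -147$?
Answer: $23427$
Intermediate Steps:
$\left(-63 + V{\left(6 \right)}\right) \left(-47 + 50\right) \left(\left(49 - 39\right) + K\right) = \left(-63 + 6\right) \left(-47 + 50\right) \left(\left(49 - 39\right) - 147\right) = \left(-57\right) 3 \left(\left(49 - 39\right) - 147\right) = - 171 \left(10 - 147\right) = \left(-171\right) \left(-137\right) = 23427$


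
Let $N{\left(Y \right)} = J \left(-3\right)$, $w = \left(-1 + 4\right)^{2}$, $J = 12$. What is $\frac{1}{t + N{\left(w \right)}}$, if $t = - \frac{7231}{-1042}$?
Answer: $- \frac{1042}{30281} \approx -0.034411$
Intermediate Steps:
$w = 9$ ($w = 3^{2} = 9$)
$N{\left(Y \right)} = -36$ ($N{\left(Y \right)} = 12 \left(-3\right) = -36$)
$t = \frac{7231}{1042}$ ($t = \left(-7231\right) \left(- \frac{1}{1042}\right) = \frac{7231}{1042} \approx 6.9395$)
$\frac{1}{t + N{\left(w \right)}} = \frac{1}{\frac{7231}{1042} - 36} = \frac{1}{- \frac{30281}{1042}} = - \frac{1042}{30281}$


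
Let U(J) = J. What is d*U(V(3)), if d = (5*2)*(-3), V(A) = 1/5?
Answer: -6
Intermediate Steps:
V(A) = ⅕
d = -30 (d = 10*(-3) = -30)
d*U(V(3)) = -30*⅕ = -6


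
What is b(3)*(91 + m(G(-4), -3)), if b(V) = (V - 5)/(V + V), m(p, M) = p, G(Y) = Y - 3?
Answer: -28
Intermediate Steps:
G(Y) = -3 + Y
b(V) = (-5 + V)/(2*V) (b(V) = (-5 + V)/((2*V)) = (-5 + V)*(1/(2*V)) = (-5 + V)/(2*V))
b(3)*(91 + m(G(-4), -3)) = ((1/2)*(-5 + 3)/3)*(91 + (-3 - 4)) = ((1/2)*(1/3)*(-2))*(91 - 7) = -1/3*84 = -28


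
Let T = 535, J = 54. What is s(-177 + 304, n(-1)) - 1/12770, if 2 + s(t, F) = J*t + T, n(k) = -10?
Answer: 94383069/12770 ≈ 7391.0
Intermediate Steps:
s(t, F) = 533 + 54*t (s(t, F) = -2 + (54*t + 535) = -2 + (535 + 54*t) = 533 + 54*t)
s(-177 + 304, n(-1)) - 1/12770 = (533 + 54*(-177 + 304)) - 1/12770 = (533 + 54*127) - 1*1/12770 = (533 + 6858) - 1/12770 = 7391 - 1/12770 = 94383069/12770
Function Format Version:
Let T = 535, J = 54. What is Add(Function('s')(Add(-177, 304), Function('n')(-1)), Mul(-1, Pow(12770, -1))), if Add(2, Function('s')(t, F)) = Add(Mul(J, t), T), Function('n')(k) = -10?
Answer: Rational(94383069, 12770) ≈ 7391.0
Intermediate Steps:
Function('s')(t, F) = Add(533, Mul(54, t)) (Function('s')(t, F) = Add(-2, Add(Mul(54, t), 535)) = Add(-2, Add(535, Mul(54, t))) = Add(533, Mul(54, t)))
Add(Function('s')(Add(-177, 304), Function('n')(-1)), Mul(-1, Pow(12770, -1))) = Add(Add(533, Mul(54, Add(-177, 304))), Mul(-1, Pow(12770, -1))) = Add(Add(533, Mul(54, 127)), Mul(-1, Rational(1, 12770))) = Add(Add(533, 6858), Rational(-1, 12770)) = Add(7391, Rational(-1, 12770)) = Rational(94383069, 12770)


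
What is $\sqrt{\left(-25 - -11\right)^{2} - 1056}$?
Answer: $2 i \sqrt{215} \approx 29.326 i$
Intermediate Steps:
$\sqrt{\left(-25 - -11\right)^{2} - 1056} = \sqrt{\left(-25 + 11\right)^{2} - 1056} = \sqrt{\left(-14\right)^{2} - 1056} = \sqrt{196 - 1056} = \sqrt{-860} = 2 i \sqrt{215}$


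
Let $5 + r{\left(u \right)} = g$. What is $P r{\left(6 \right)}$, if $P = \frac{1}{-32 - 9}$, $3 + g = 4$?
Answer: $\frac{4}{41} \approx 0.097561$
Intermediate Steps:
$g = 1$ ($g = -3 + 4 = 1$)
$r{\left(u \right)} = -4$ ($r{\left(u \right)} = -5 + 1 = -4$)
$P = - \frac{1}{41}$ ($P = \frac{1}{-32 - 9} = \frac{1}{-41} = - \frac{1}{41} \approx -0.02439$)
$P r{\left(6 \right)} = \left(- \frac{1}{41}\right) \left(-4\right) = \frac{4}{41}$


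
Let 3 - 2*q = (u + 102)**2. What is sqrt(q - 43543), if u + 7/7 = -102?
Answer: 3*I*sqrt(4838) ≈ 208.67*I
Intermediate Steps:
u = -103 (u = -1 - 102 = -103)
q = 1 (q = 3/2 - (-103 + 102)**2/2 = 3/2 - 1/2*(-1)**2 = 3/2 - 1/2*1 = 3/2 - 1/2 = 1)
sqrt(q - 43543) = sqrt(1 - 43543) = sqrt(-43542) = 3*I*sqrt(4838)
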